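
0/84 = 0 = 0.00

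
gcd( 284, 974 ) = 2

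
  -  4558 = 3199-7757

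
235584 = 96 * 2454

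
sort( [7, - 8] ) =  [ - 8,7 ]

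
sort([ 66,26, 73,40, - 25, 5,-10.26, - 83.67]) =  [ - 83.67, - 25, - 10.26, 5,26, 40,  66, 73 ]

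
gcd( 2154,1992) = 6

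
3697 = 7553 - 3856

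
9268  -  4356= 4912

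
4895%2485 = 2410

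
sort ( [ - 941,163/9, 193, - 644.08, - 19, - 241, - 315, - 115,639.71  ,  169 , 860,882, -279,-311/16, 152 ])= [ - 941, - 644.08, - 315, - 279,-241, - 115, - 311/16, - 19 , 163/9 , 152, 169, 193, 639.71 , 860 , 882]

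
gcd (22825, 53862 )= 1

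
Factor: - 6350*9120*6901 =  - 2^6*3^1*5^3*19^1*67^1*103^1*127^1 = -399650712000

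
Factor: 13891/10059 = 29/21 = 3^(-1 )*7^(-1)*29^1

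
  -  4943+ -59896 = - 64839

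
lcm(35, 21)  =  105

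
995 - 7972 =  - 6977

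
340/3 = 113 + 1/3 = 113.33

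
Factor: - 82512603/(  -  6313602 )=27504201/2104534 = 2^ ( - 1 )*3^1* 167^( - 1) * 6301^( - 1)*9168067^1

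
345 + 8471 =8816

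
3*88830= 266490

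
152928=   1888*81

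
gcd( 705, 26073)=3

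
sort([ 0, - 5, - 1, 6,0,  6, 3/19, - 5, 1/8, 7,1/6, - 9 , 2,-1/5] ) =[-9,  -  5, - 5, - 1, - 1/5,0 , 0, 1/8, 3/19,1/6  ,  2, 6, 6, 7] 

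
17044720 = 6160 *2767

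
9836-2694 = 7142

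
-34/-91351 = 34/91351=0.00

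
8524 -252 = 8272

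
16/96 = 1/6 = 0.17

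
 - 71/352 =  - 1 + 281/352 = -  0.20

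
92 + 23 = 115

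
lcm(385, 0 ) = 0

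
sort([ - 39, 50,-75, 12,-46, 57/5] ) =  [- 75, - 46,-39,57/5, 12,  50 ]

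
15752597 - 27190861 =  - 11438264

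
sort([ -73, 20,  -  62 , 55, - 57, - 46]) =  [-73, - 62,-57, - 46,  20, 55]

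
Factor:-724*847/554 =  - 2^1*7^1*11^2*181^1*277^ ( -1) = -306614/277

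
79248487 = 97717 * 811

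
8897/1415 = 8897/1415 = 6.29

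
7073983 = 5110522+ 1963461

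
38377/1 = 38377 = 38377.00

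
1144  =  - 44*( - 26) 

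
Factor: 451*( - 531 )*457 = -109442817= - 3^2*11^1*41^1*59^1*457^1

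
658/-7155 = -658/7155 = - 0.09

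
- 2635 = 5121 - 7756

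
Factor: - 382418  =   - 2^1*107^1 *1787^1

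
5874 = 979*6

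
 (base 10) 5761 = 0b1011010000001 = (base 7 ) 22540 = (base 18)HE1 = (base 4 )1122001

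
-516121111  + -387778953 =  - 903900064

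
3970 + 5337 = 9307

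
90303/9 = 10033  +  2/3 = 10033.67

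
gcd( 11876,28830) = 2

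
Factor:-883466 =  - 2^1*59^1 * 7487^1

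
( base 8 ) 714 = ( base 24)J4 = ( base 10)460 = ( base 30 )FA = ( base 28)GC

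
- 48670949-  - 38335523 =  - 10335426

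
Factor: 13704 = 2^3*3^1*571^1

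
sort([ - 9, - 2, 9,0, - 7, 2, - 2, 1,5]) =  [  -  9,-7, -2, - 2,0,1, 2,  5,9] 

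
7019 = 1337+5682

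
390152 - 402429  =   - 12277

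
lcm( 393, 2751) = 2751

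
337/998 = 337/998 = 0.34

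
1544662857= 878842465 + 665820392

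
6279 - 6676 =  - 397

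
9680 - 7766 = 1914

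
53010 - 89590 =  -36580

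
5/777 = 5/777 = 0.01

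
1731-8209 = -6478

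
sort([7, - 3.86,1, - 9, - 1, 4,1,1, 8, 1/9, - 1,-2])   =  [ - 9,-3.86, - 2,  -  1, - 1,1/9, 1,1, 1,4,7,8]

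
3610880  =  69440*52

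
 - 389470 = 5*(-77894 )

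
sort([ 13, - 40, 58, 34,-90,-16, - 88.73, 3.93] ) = [ - 90,-88.73,-40, - 16,3.93, 13, 34,58]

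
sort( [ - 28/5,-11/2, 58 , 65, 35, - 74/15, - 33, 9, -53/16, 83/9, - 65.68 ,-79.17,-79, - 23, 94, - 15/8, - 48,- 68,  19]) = [ -79.17, - 79, - 68, -65.68, - 48, - 33,-23,-28/5, - 11/2, - 74/15, -53/16, - 15/8,9,83/9, 19,35, 58,65,94 ] 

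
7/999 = 7/999 = 0.01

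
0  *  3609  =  0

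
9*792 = 7128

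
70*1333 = 93310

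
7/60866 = 7/60866= 0.00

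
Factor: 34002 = 2^1*3^2 * 1889^1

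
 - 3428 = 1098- 4526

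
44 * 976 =42944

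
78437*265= 20785805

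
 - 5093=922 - 6015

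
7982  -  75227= -67245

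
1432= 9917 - 8485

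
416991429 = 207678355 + 209313074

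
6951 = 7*993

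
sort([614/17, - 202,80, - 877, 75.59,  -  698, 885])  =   [-877 , - 698, - 202, 614/17 , 75.59,80, 885 ] 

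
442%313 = 129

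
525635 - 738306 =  - 212671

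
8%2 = 0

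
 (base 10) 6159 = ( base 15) 1c59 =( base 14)235d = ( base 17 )1455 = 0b1100000001111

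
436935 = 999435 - 562500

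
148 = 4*37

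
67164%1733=1310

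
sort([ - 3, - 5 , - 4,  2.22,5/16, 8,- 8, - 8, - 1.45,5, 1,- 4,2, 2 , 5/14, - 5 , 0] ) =[ - 8, - 8,-5,  -  5, - 4, - 4, - 3, - 1.45,0, 5/16,  5/14,1, 2, 2,2.22,5, 8 ] 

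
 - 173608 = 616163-789771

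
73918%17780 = 2798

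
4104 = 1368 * 3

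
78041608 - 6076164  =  71965444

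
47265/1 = 47265= 47265.00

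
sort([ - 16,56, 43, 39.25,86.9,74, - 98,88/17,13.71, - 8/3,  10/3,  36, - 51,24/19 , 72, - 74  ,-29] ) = [ - 98, - 74, - 51,- 29 , - 16, - 8/3,24/19, 10/3,88/17,13.71, 36,39.25,43, 56,72,74, 86.9]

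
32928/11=32928/11= 2993.45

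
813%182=85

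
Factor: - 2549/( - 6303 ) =3^(-1 ) * 11^( - 1)*191^(-1)*2549^1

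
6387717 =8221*777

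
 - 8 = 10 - 18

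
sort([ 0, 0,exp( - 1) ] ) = [0,  0,  exp (-1 ) ]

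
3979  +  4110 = 8089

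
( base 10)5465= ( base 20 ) dd5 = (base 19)F2C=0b1010101011001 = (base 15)1945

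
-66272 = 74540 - 140812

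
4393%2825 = 1568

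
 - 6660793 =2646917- 9307710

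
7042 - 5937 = 1105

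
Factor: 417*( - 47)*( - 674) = 2^1*3^1*47^1*139^1*337^1 = 13209726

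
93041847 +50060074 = 143101921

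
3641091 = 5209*699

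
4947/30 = 1649/10 = 164.90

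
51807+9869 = 61676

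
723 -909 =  - 186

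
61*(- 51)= - 3111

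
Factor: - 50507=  - 17^1*2971^1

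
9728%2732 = 1532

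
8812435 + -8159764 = 652671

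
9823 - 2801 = 7022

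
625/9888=625/9888 = 0.06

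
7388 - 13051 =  - 5663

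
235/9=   26+ 1/9 = 26.11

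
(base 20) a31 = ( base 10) 4061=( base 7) 14561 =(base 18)C9B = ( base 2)111111011101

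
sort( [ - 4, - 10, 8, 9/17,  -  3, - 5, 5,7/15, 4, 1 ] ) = [ - 10, - 5, -4,-3, 7/15, 9/17,1,4,5, 8 ] 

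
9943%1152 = 727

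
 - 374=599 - 973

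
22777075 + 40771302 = 63548377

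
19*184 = 3496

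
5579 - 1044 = 4535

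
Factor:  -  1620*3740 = -6058800 = -2^4* 3^4 * 5^2 * 11^1 * 17^1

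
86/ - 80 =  - 2 + 37/40 = - 1.07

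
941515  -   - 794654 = 1736169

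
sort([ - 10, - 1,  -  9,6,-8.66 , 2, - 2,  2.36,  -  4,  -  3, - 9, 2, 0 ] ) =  [  -  10, - 9, - 9, - 8.66, - 4, - 3, -2, - 1, 0,2,  2,  2.36, 6] 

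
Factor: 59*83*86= 421142 = 2^1*43^1*59^1*83^1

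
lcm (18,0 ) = 0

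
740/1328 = 185/332  =  0.56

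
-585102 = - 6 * 97517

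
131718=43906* 3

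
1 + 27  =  28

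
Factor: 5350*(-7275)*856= - 2^4*3^1*5^4* 97^1*107^2 =- 33316590000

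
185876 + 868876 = 1054752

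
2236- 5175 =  - 2939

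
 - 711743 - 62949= - 774692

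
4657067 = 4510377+146690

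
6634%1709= 1507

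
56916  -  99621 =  - 42705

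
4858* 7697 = 37392026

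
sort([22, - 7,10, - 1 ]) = [ - 7, - 1, 10, 22]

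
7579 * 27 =204633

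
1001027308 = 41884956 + 959142352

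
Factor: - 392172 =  - 2^2*3^1*11^1*2971^1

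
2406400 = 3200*752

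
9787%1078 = 85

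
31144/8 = 3893 = 3893.00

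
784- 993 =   -  209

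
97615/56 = 1743 + 1/8 = 1743.12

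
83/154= 83/154 = 0.54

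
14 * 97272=1361808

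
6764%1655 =144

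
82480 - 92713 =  - 10233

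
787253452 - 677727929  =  109525523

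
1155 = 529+626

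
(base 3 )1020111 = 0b1110001000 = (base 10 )904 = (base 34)QK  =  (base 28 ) 148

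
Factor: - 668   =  - 2^2 * 167^1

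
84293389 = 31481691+52811698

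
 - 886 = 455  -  1341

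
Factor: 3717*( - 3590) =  - 13344030 = - 2^1 * 3^2 * 5^1*  7^1  *  59^1*359^1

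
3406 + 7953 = 11359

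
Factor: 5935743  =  3^2*11^1*59957^1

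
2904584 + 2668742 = 5573326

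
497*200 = 99400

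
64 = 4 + 60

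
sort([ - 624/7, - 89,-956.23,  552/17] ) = [ - 956.23, -624/7, - 89 , 552/17]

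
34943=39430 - 4487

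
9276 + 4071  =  13347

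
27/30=9/10=0.90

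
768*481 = 369408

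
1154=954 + 200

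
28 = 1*28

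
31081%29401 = 1680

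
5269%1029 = 124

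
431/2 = 215 + 1/2 = 215.50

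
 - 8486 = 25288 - 33774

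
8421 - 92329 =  - 83908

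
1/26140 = 1/26140 = 0.00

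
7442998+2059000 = 9501998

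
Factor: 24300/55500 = 81/185 = 3^4 * 5^( - 1 ) * 37^ ( - 1 )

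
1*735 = 735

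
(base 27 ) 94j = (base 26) 9n6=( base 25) AHD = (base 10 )6688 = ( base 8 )15040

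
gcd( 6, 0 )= 6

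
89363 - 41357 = 48006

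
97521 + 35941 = 133462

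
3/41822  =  3/41822 = 0.00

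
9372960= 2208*4245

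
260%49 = 15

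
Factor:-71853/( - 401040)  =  43/240=2^( - 4)*3^( - 1 )*5^( - 1)*43^1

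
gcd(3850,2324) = 14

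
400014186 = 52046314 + 347967872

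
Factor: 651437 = 651437^1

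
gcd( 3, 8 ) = 1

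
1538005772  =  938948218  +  599057554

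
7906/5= 1581 + 1/5 = 1581.20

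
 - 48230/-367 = 131 + 153/367 = 131.42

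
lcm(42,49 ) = 294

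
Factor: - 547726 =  - 2^1*137^1*1999^1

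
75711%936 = 831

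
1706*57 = 97242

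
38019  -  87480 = - 49461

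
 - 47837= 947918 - 995755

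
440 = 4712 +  - 4272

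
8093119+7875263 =15968382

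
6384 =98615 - 92231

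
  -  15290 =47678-62968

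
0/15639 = 0 = 0.00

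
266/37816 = 133/18908 = 0.01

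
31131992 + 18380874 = 49512866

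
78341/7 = 11191  +  4/7 = 11191.57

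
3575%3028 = 547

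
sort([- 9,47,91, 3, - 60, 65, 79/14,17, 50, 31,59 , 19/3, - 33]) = [ - 60,  -  33, - 9, 3, 79/14, 19/3,17, 31 , 47,50,59 , 65, 91] 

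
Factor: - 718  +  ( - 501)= - 1219 = - 23^1  *53^1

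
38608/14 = 2757 + 5/7 = 2757.71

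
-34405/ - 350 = 98+3/10 = 98.30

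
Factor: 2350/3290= 5^1*7^( - 1 ) = 5/7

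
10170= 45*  226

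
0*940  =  0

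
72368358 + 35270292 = 107638650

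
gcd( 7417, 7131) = 1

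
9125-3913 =5212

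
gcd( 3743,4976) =1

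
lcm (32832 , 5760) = 328320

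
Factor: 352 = 2^5*11^1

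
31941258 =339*94222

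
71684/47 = 1525  +  9/47 =1525.19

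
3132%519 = 18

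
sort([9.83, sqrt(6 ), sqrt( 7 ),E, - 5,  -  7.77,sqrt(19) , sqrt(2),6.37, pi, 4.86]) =[ - 7.77, - 5, sqrt( 2 ), sqrt(6), sqrt( 7 ), E, pi,sqrt( 19),4.86,6.37, 9.83]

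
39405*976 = 38459280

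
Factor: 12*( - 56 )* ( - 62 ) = 2^6*3^1*7^1*31^1 = 41664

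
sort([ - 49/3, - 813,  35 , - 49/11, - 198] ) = [  -  813, - 198,-49/3, - 49/11,35 ]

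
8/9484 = 2/2371 = 0.00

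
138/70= 69/35 = 1.97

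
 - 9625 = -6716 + -2909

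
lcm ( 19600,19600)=19600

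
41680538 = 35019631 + 6660907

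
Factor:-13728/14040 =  - 2^2*3^(  -  2)*5^(- 1 )*11^1 = -  44/45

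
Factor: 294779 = 31^1*37^1*257^1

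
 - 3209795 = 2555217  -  5765012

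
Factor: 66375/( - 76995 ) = -5^2*29^( - 1) = - 25/29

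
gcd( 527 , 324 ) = 1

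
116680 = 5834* 20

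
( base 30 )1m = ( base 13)40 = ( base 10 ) 52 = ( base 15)37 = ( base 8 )64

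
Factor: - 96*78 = -7488= -2^6* 3^2*13^1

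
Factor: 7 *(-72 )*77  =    -  2^3 * 3^2*7^2*11^1 = - 38808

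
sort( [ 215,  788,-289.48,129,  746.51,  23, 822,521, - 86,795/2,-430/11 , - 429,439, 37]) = [-429, - 289.48, - 86, - 430/11,23,37, 129,215,  795/2,439,521 , 746.51, 788, 822]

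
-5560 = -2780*2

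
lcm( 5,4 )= 20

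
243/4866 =81/1622 = 0.05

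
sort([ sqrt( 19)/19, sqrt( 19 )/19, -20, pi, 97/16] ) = [ - 20,sqrt( 19)/19,sqrt (19)/19, pi, 97/16 ]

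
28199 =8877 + 19322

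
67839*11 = 746229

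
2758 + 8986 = 11744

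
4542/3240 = 757/540 = 1.40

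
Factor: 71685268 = 2^2*31^1 * 673^1*859^1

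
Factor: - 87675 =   -  3^1*5^2*7^1*167^1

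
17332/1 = 17332  =  17332.00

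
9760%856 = 344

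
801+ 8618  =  9419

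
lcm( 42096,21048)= 42096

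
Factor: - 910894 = -2^1  *  17^1*73^1* 367^1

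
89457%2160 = 897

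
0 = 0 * 433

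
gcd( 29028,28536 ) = 492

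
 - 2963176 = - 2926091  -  37085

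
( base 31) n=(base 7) 32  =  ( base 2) 10111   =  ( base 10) 23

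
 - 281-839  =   - 1120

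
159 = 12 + 147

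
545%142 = 119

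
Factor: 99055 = 5^1*11^1*1801^1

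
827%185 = 87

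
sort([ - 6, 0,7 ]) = [ -6,0, 7]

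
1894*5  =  9470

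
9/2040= 3/680 = 0.00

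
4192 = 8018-3826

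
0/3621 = 0 = 0.00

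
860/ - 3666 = -1  +  1403/1833=- 0.23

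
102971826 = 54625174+48346652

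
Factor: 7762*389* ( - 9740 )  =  - 2^3*5^1*389^1*487^1*3881^1=- 29409131320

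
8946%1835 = 1606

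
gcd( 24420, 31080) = 2220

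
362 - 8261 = - 7899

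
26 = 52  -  26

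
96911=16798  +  80113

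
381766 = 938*407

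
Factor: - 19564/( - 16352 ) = 2^( - 3)*7^(-1)*67^1 =67/56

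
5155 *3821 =19697255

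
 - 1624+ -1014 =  - 2638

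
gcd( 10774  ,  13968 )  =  2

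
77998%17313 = 8746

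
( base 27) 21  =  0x37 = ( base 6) 131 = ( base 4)313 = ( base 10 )55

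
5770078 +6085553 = 11855631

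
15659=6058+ 9601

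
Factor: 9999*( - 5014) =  - 50134986 =-2^1*3^2*11^1*23^1*101^1* 109^1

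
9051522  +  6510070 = 15561592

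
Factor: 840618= 2^1*3^4*5189^1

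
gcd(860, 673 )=1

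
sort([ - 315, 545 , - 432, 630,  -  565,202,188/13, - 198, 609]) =[ - 565,  -  432, - 315, - 198,188/13,202, 545 , 609,630]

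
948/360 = 2+19/30 = 2.63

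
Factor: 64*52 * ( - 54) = -2^9*3^3*13^1= - 179712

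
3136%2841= 295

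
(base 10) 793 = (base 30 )qd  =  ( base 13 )490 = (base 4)30121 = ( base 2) 1100011001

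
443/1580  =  443/1580 = 0.28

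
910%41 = 8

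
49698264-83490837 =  - 33792573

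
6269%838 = 403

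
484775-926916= - 442141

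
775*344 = 266600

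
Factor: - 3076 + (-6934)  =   - 2^1*5^1* 7^1 * 11^1* 13^1 = - 10010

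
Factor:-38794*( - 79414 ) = 2^2*7^1*17^1*59^1*163^1*673^1 = 3080786716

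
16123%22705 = 16123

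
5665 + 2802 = 8467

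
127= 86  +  41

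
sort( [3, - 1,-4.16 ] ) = [ - 4.16,-1,3]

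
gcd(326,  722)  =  2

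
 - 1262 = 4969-6231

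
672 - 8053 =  - 7381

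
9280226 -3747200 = 5533026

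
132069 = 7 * 18867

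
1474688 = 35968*41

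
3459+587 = 4046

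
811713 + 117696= 929409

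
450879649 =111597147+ 339282502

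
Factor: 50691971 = 11^1*29^1 * 158909^1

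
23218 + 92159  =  115377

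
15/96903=5/32301 = 0.00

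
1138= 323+815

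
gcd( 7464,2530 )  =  2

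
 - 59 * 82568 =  - 4871512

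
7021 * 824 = 5785304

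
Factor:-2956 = -2^2 * 739^1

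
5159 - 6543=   -  1384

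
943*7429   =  7005547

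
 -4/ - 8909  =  4/8909 = 0.00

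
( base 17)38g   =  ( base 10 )1019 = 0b1111111011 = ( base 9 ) 1352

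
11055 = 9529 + 1526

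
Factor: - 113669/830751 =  - 3^( -1)*197^1*577^1*276917^( -1)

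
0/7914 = 0 =0.00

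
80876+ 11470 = 92346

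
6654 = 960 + 5694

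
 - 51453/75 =  -  687 + 24/25 = - 686.04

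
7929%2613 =90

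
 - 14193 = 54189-68382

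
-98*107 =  - 10486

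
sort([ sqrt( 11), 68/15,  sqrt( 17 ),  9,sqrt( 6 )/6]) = [sqrt( 6 )/6,sqrt( 11),sqrt(17 ),68/15,9 ]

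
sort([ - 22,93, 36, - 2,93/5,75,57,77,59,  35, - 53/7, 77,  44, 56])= [-22, - 53/7, - 2,93/5,35 , 36,44,56 , 57,59, 75 , 77,77,93]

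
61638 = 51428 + 10210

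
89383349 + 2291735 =91675084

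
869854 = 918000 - 48146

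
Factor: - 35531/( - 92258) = 2^( - 1)*163^(-1 ) * 283^( - 1)*35531^1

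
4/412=1/103 = 0.01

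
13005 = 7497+5508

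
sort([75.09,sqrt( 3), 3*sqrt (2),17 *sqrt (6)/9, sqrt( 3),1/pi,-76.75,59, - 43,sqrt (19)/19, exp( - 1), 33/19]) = [ - 76.75,  -  43,sqrt(19)/19,1/pi,exp( - 1),sqrt( 3 ), sqrt( 3), 33/19, 3 * sqrt( 2),17 * sqrt ( 6 ) /9,59,75.09] 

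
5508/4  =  1377 = 1377.00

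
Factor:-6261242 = - 2^1*13^1*281^1*857^1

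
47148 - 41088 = 6060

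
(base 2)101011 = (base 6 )111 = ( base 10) 43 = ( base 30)1D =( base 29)1E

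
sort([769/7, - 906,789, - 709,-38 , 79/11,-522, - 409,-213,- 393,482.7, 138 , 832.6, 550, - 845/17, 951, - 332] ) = [-906,-709,-522,  -  409, - 393,-332 , - 213  ,- 845/17, - 38, 79/11, 769/7,138, 482.7, 550, 789, 832.6, 951]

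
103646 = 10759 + 92887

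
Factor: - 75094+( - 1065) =-76159= -76159^1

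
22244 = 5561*4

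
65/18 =3  +  11/18 = 3.61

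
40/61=40/61 =0.66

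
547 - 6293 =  - 5746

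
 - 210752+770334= 559582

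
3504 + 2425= 5929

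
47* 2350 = 110450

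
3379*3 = 10137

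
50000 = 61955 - 11955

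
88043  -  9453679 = - 9365636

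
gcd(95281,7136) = 1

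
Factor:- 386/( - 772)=1/2 = 2^( - 1)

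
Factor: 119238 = 2^1 * 3^1*7^1*17^1*167^1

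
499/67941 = 499/67941  =  0.01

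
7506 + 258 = 7764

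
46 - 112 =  - 66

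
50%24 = 2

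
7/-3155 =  - 1  +  3148/3155 = - 0.00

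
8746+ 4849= 13595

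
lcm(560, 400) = 2800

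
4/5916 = 1/1479 = 0.00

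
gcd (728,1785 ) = 7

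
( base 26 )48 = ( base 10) 112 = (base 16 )70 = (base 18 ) 64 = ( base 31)3j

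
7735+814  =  8549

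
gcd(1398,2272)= 2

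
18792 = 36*522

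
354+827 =1181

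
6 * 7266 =43596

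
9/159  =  3/53 = 0.06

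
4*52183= 208732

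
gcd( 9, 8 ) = 1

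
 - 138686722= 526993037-665679759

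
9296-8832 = 464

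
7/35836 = 7/35836 = 0.00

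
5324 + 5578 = 10902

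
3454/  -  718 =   -  5 + 68/359 = - 4.81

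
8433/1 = 8433 = 8433.00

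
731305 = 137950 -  - 593355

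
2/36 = 1/18 = 0.06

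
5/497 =5/497=0.01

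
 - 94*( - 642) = 60348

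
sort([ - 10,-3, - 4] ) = [ - 10, - 4, - 3 ]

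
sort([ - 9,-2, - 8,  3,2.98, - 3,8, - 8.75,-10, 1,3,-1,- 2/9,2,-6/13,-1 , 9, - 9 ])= [ - 10,- 9,- 9, - 8.75,-8, - 3,- 2, - 1, - 1,- 6/13,- 2/9, 1,2,2.98,3, 3 , 8,9] 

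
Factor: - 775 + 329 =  - 446= - 2^1*223^1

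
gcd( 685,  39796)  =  1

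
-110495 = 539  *( - 205) 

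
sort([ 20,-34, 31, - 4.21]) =[  -  34, - 4.21,20, 31]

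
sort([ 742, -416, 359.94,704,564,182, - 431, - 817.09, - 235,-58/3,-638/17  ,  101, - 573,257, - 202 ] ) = [-817.09, - 573, - 431,  -  416,-235,-202, - 638/17,-58/3, 101,182 , 257,359.94,564 , 704,742 ]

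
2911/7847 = 2911/7847 = 0.37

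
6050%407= 352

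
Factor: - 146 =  - 2^1*73^1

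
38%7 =3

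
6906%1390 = 1346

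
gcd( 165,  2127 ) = 3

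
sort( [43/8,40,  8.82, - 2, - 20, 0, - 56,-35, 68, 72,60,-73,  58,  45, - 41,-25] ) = [-73, - 56 , - 41 , - 35, - 25 , - 20, - 2,0, 43/8,8.82,40, 45, 58, 60,68, 72] 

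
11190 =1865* 6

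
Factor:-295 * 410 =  - 120950 = - 2^1*5^2 * 41^1  *59^1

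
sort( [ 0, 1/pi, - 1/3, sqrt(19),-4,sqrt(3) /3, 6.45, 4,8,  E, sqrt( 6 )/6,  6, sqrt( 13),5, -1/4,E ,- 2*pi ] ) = [-2*pi ,-4, - 1/3 , - 1/4, 0, 1/pi, sqrt( 6) /6, sqrt (3)/3,E, E, sqrt( 13),4,sqrt( 19), 5, 6,6.45, 8 ]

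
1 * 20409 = 20409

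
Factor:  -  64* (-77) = 4928= 2^6 * 7^1*11^1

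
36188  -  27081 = 9107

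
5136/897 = 1712/299 = 5.73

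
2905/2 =1452 + 1/2 = 1452.50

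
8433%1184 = 145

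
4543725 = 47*96675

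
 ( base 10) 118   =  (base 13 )91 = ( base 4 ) 1312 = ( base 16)76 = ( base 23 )53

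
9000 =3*3000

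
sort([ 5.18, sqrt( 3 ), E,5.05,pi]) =[ sqrt(3),  E,pi,5.05, 5.18]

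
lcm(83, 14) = 1162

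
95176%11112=6280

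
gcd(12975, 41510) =5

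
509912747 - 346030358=163882389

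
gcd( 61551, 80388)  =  63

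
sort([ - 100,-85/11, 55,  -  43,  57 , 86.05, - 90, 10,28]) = [-100,-90,-43,-85/11, 10, 28 , 55,57,86.05]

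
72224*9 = 650016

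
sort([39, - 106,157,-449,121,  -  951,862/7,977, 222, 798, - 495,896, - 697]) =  [ - 951,-697, -495,  -  449,  -  106,39,121,862/7,157,222,798, 896, 977 ] 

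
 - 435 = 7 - 442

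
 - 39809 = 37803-77612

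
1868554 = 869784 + 998770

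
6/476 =3/238= 0.01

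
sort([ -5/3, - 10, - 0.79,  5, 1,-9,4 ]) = [ - 10, - 9, - 5/3, - 0.79,1, 4, 5 ]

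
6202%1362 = 754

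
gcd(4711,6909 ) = 7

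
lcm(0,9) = 0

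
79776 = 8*9972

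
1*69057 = 69057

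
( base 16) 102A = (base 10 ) 4138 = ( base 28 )57M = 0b1000000101010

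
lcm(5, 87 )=435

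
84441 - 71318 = 13123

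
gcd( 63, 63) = 63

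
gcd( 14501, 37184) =1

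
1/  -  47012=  - 1/47012= - 0.00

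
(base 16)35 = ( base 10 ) 53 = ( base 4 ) 311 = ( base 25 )23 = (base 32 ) 1L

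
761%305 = 151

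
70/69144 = 35/34572 = 0.00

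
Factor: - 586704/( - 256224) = 2^( - 1)*157^ ( - 1)*719^1 = 719/314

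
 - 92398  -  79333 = - 171731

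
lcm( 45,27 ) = 135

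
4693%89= 65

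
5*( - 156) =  - 780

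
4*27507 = 110028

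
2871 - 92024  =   - 89153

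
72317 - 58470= 13847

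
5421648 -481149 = 4940499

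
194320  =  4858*40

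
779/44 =779/44= 17.70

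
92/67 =1 + 25/67  =  1.37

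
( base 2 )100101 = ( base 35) 12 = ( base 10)37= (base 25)1C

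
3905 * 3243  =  12663915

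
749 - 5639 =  - 4890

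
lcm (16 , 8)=16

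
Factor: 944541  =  3^5* 13^2 * 23^1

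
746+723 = 1469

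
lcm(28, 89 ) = 2492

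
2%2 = 0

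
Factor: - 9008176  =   - 2^4*563011^1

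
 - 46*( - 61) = 2806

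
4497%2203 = 91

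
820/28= 205/7 = 29.29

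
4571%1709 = 1153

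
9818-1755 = 8063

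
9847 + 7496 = 17343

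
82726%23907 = 11005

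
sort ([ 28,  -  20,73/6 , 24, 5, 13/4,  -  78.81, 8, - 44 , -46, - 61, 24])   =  [ - 78.81,- 61, - 46,-44, -20, 13/4,  5, 8,73/6, 24,24 , 28 ] 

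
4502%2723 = 1779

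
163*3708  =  604404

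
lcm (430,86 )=430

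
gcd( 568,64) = 8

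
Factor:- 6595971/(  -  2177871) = 2198657/725957 = 29^(  -  1)*71^1*173^1*179^1*25033^ ( - 1 ) 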